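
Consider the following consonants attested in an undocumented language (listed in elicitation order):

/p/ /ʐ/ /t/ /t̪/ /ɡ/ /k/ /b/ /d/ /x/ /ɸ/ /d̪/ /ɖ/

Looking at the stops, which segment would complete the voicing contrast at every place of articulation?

/ʈ/

place of articulation  voiceless  voiced  
bilabial          p         b       
dental            t̪        d̪      
alveolar          t         d       
retroflex         —         ɖ       
velar             k         ɡ       
The retroflex row has no voiceless member, so the gap is the voiceless retroflex stop /ʈ/.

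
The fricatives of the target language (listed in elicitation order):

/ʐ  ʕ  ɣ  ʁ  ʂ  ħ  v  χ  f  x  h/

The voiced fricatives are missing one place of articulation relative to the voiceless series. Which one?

labiodental: voiceless /f/, voiced /v/.
retroflex: voiceless /ʂ/, voiced /ʐ/.
velar: voiceless /x/, voiced /ɣ/.
uvular: voiceless /χ/, voiced /ʁ/.
pharyngeal: voiceless /ħ/, voiced /ʕ/.
glottal: voiceless /h/, voiced —.
Every place of articulation has a voiced member except glottal, where /ɦ/ would be expected.

glottal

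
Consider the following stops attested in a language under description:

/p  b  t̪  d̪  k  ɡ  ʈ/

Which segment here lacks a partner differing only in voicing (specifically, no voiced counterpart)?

Bilabial: /p/ ~ /b/
Dental: /t̪/ ~ /d̪/
Velar: /k/ ~ /ɡ/
Retroflex: only /ʈ/ (voiceless); no voiced partner.
So /ʈ/ is the unpaired segment.

/ʈ/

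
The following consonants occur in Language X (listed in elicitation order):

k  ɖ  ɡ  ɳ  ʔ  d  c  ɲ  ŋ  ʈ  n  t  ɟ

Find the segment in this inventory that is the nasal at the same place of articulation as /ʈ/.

/ʈ/ is a voiceless retroflex stop.
The nasal at the same place is a retroflex nasal — in this inventory, /ɳ/.

/ɳ/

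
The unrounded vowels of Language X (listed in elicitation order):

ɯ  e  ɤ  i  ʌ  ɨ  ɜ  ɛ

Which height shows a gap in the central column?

high-mid

height            front     central   back    
high              i         ɨ         ɯ       
high-mid          e         —         ɤ       
low-mid           ɛ         ɜ         ʌ       
Every height has a central member except high-mid, where /ɘ/ would be expected.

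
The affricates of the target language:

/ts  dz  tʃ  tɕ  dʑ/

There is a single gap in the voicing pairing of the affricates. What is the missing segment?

alveolar: voiceless /ts/, voiced /dz/.
postalveolar: voiceless /tʃ/, voiced —.
alveolo-palatal: voiceless /tɕ/, voiced /dʑ/.
The postalveolar row has no voiced member, so the gap is the voiced postalveolar affricate /dʒ/.

/dʒ/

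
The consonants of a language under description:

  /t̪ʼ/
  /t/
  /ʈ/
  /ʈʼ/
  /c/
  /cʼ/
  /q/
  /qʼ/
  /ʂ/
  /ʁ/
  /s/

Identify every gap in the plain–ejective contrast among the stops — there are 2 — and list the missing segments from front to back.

/t̪/, /tʼ/

place of articulation  plain     ejective
dental            —         t̪ʼ     
alveolar          t         —       
retroflex         ʈ         ʈʼ      
palatal           c         cʼ      
uvular            q         qʼ      
Gaps, from front to back: dental lacks plain (/t̪/); alveolar lacks ejective (/tʼ/).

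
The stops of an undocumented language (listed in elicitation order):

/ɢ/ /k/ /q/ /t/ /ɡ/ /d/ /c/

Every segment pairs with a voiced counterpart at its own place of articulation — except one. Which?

Alveolar: /t/ ~ /d/
Velar: /k/ ~ /ɡ/
Uvular: /q/ ~ /ɢ/
Palatal: only /c/ (voiceless); no voiced partner.
So /c/ is the unpaired segment.

/c/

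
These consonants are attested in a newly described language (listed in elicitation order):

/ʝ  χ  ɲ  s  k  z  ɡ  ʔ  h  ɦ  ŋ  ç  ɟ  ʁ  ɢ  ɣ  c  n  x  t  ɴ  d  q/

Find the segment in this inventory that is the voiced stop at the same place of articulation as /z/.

/d/

/z/ is a voiced alveolar fricative.
The voiced stop at the same place is a voiced alveolar stop — in this inventory, /d/.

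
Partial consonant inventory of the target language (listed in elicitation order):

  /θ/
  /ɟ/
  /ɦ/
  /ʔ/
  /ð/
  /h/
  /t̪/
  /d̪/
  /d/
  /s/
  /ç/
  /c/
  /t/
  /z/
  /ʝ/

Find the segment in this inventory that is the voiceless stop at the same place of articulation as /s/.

/t/

/s/ is a voiceless alveolar fricative.
The voiceless stop at the same place is a voiceless alveolar stop — in this inventory, /t/.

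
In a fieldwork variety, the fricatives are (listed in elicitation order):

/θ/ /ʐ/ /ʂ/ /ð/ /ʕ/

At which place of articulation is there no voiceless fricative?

pharyngeal

place of articulation  voiceless  voiced  
dental            θ         ð       
retroflex         ʂ         ʐ       
pharyngeal        —         ʕ       
Every place of articulation has a voiceless member except pharyngeal, where /ħ/ would be expected.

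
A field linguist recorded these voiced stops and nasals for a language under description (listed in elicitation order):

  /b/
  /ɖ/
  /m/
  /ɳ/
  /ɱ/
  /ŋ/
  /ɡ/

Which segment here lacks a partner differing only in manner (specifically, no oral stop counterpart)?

Bilabial: /b/ ~ /m/
Retroflex: /ɖ/ ~ /ɳ/
Velar: /ɡ/ ~ /ŋ/
Labiodental: only /ɱ/ (nasal); no oral stop partner.
So /ɱ/ is the unpaired segment.

/ɱ/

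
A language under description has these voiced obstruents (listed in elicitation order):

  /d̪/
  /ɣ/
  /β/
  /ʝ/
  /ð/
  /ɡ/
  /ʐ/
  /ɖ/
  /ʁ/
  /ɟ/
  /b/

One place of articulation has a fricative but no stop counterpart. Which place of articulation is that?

place of articulation  stop      fricative
bilabial          b         β       
dental            d̪        ð       
retroflex         ɖ         ʐ       
palatal           ɟ         ʝ       
velar             ɡ         ɣ       
uvular            —         ʁ       
Every place of articulation has a stop member except uvular, where /ɢ/ would be expected.

uvular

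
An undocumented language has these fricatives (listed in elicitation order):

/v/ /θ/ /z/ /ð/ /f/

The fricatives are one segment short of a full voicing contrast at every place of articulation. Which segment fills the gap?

/s/

place of articulation  voiceless  voiced  
labiodental       f         v       
dental            θ         ð       
alveolar          —         z       
The alveolar row has no voiceless member, so the gap is the voiceless alveolar fricative /s/.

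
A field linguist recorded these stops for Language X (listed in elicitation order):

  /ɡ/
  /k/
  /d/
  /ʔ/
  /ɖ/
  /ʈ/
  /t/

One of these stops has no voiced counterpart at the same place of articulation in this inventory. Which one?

/ʔ/

Alveolar: /t/ ~ /d/
Retroflex: /ʈ/ ~ /ɖ/
Velar: /k/ ~ /ɡ/
Glottal: only /ʔ/ (voiceless); no voiced partner.
So /ʔ/ is the unpaired segment.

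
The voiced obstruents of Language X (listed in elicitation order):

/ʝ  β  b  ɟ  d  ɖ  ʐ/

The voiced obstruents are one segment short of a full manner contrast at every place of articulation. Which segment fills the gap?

Stop: /b/ (bilabial), /d/ (alveolar), /ɖ/ (retroflex), /ɟ/ (palatal).
Fricative: /β/ (bilabial), /ʐ/ (retroflex), /ʝ/ (palatal).
The alveolar row has no fricative member, so the gap is the alveolar fricative /z/.

/z/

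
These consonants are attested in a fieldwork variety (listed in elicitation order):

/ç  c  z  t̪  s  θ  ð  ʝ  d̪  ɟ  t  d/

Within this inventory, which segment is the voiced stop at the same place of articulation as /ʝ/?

/ʝ/ is a voiced palatal fricative.
The voiced stop at the same place is a voiced palatal stop — in this inventory, /ɟ/.

/ɟ/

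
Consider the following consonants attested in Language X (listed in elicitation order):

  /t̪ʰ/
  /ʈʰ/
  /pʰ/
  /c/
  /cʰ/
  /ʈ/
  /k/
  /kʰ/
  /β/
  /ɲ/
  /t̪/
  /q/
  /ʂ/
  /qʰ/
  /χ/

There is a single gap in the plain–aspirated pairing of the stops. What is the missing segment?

/p/

place of articulation  plain     aspirated
bilabial          —         pʰ      
dental            t̪        t̪ʰ     
retroflex         ʈ         ʈʰ      
palatal           c         cʰ      
velar             k         kʰ      
uvular            q         qʰ      
The bilabial row has no plain member, so the gap is the plain bilabial stop /p/.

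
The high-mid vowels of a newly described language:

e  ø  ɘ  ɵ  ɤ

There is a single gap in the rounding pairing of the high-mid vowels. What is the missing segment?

/o/

front: unrounded /e/, rounded /ø/.
central: unrounded /ɘ/, rounded /ɵ/.
back: unrounded /ɤ/, rounded —.
The back row has no rounded member, so the gap is the back rounded vowel /o/.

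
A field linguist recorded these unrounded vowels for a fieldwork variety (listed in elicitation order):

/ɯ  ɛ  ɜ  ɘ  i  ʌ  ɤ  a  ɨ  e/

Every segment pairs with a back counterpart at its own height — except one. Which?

/a/

High: /i/ ~ /ɨ/ ~ /ɯ/
High-mid: /e/ ~ /ɘ/ ~ /ɤ/
Low-mid: /ɛ/ ~ /ɜ/ ~ /ʌ/
Low: only /a/ (front); no back partner.
So /a/ is the unpaired segment.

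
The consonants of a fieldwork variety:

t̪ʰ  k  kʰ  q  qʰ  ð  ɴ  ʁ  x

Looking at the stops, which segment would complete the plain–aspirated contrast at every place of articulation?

Plain: /k/ (velar), /q/ (uvular).
Aspirated: /t̪ʰ/ (dental), /kʰ/ (velar), /qʰ/ (uvular).
The dental row has no plain member, so the gap is the plain dental stop /t̪/.

/t̪/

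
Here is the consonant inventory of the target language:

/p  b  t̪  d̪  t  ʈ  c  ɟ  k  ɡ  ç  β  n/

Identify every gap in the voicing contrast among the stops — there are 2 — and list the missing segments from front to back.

/d/, /ɖ/

Voiceless: /p/ (bilabial), /t̪/ (dental), /t/ (alveolar), /ʈ/ (retroflex), /c/ (palatal), /k/ (velar).
Voiced: /b/ (bilabial), /d̪/ (dental), /ɟ/ (palatal), /ɡ/ (velar).
Gaps, from front to back: alveolar lacks voiced (/d/); retroflex lacks voiced (/ɖ/).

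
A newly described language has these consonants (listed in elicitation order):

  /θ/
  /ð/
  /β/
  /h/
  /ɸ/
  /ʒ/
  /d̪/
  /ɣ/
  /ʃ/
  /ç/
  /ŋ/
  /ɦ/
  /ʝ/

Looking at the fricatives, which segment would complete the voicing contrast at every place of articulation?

Voiceless: /ɸ/ (bilabial), /θ/ (dental), /ʃ/ (postalveolar), /ç/ (palatal), /h/ (glottal).
Voiced: /β/ (bilabial), /ð/ (dental), /ʒ/ (postalveolar), /ʝ/ (palatal), /ɣ/ (velar), /ɦ/ (glottal).
The velar row has no voiceless member, so the gap is the voiceless velar fricative /x/.

/x/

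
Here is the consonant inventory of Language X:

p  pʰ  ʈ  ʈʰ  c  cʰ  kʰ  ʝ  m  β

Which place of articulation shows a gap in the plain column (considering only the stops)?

velar

place of articulation  plain     aspirated
bilabial          p         pʰ      
retroflex         ʈ         ʈʰ      
palatal           c         cʰ      
velar             —         kʰ      
Every place of articulation has a plain member except velar, where /k/ would be expected.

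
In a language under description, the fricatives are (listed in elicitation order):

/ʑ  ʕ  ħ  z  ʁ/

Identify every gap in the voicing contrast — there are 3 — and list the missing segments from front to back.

Voiceless: /ħ/ (pharyngeal).
Voiced: /z/ (alveolar), /ʑ/ (alveolo-palatal), /ʁ/ (uvular), /ʕ/ (pharyngeal).
Gaps, from front to back: alveolar lacks voiceless (/s/); alveolo-palatal lacks voiceless (/ɕ/); uvular lacks voiceless (/χ/).

/s/, /ɕ/, /χ/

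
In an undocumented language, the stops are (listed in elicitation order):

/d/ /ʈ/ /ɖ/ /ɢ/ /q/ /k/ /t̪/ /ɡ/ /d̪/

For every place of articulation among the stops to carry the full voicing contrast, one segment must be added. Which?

Voiceless: /t̪/ (dental), /ʈ/ (retroflex), /k/ (velar), /q/ (uvular).
Voiced: /d̪/ (dental), /d/ (alveolar), /ɖ/ (retroflex), /ɡ/ (velar), /ɢ/ (uvular).
The alveolar row has no voiceless member, so the gap is the voiceless alveolar stop /t/.

/t/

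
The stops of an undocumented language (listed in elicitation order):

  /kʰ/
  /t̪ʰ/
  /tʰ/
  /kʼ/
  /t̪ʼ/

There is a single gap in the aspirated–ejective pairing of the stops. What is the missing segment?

place of articulation  aspirated  ejective
dental            t̪ʰ       t̪ʼ     
alveolar          tʰ        —       
velar             kʰ        kʼ      
The alveolar row has no ejective member, so the gap is the ejective alveolar stop /tʼ/.

/tʼ/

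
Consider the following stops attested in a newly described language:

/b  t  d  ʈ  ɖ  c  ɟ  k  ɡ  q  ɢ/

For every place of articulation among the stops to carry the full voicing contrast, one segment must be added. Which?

/p/

place of articulation  voiceless  voiced  
bilabial          —         b       
alveolar          t         d       
retroflex         ʈ         ɖ       
palatal           c         ɟ       
velar             k         ɡ       
uvular            q         ɢ       
The bilabial row has no voiceless member, so the gap is the voiceless bilabial stop /p/.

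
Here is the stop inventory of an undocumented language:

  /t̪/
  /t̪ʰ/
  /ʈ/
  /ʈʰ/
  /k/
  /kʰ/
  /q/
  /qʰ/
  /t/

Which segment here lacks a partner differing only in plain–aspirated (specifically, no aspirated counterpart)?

/t/

Dental: /t̪/ ~ /t̪ʰ/
Retroflex: /ʈ/ ~ /ʈʰ/
Velar: /k/ ~ /kʰ/
Uvular: /q/ ~ /qʰ/
Alveolar: only /t/ (plain); no aspirated partner.
So /t/ is the unpaired segment.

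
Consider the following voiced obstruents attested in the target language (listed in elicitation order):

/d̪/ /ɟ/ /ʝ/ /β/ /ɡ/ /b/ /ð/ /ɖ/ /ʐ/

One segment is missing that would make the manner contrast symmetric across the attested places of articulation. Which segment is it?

/ɣ/

Stop: /b/ (bilabial), /d̪/ (dental), /ɖ/ (retroflex), /ɟ/ (palatal), /ɡ/ (velar).
Fricative: /β/ (bilabial), /ð/ (dental), /ʐ/ (retroflex), /ʝ/ (palatal).
The velar row has no fricative member, so the gap is the velar fricative /ɣ/.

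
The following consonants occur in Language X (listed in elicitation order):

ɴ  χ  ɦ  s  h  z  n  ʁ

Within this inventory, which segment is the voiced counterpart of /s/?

/s/ is a voiceless alveolar fricative.
The voiced counterpart is a voiced alveolar fricative — in this inventory, /z/.

/z/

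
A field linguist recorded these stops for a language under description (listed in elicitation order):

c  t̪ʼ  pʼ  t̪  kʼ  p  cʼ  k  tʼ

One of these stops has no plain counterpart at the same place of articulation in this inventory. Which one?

Bilabial: /p/ ~ /pʼ/
Dental: /t̪/ ~ /t̪ʼ/
Palatal: /c/ ~ /cʼ/
Velar: /k/ ~ /kʼ/
Alveolar: only /tʼ/ (ejective); no plain partner.
So /tʼ/ is the unpaired segment.

/tʼ/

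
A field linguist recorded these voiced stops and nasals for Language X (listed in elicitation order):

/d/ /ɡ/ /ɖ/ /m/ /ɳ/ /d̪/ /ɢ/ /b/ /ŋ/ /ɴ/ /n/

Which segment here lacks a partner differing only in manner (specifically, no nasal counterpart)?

Bilabial: /b/ ~ /m/
Alveolar: /d/ ~ /n/
Retroflex: /ɖ/ ~ /ɳ/
Velar: /ɡ/ ~ /ŋ/
Uvular: /ɢ/ ~ /ɴ/
Dental: only /d̪/ (oral stop); no nasal partner.
So /d̪/ is the unpaired segment.

/d̪/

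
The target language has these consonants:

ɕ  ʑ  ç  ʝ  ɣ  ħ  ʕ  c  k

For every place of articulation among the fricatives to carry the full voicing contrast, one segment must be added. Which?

/x/

place of articulation  voiceless  voiced  
alveolo-palatal   ɕ         ʑ       
palatal           ç         ʝ       
velar             —         ɣ       
pharyngeal        ħ         ʕ       
The velar row has no voiceless member, so the gap is the voiceless velar fricative /x/.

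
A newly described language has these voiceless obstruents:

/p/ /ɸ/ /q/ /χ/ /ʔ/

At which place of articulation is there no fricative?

place of articulation  stop      fricative
bilabial          p         ɸ       
uvular            q         χ       
glottal           ʔ         —       
Every place of articulation has a fricative member except glottal, where /h/ would be expected.

glottal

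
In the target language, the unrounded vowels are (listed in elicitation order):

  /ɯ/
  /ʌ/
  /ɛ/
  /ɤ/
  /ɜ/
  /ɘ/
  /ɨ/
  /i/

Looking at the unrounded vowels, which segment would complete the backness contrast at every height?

Front: /i/ (high), /ɛ/ (low-mid).
Central: /ɨ/ (high), /ɘ/ (high-mid), /ɜ/ (low-mid).
Back: /ɯ/ (high), /ɤ/ (high-mid), /ʌ/ (low-mid).
The high-mid row has no front member, so the gap is the high-mid front unrounded vowel /e/.

/e/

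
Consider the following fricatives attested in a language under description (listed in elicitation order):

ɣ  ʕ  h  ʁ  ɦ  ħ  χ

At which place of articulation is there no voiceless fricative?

velar: voiceless —, voiced /ɣ/.
uvular: voiceless /χ/, voiced /ʁ/.
pharyngeal: voiceless /ħ/, voiced /ʕ/.
glottal: voiceless /h/, voiced /ɦ/.
Every place of articulation has a voiceless member except velar, where /x/ would be expected.

velar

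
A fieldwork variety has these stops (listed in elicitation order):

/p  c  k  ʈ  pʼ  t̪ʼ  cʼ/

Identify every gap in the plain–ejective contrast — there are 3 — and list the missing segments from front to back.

/t̪/, /ʈʼ/, /kʼ/

Plain: /p/ (bilabial), /ʈ/ (retroflex), /c/ (palatal), /k/ (velar).
Ejective: /pʼ/ (bilabial), /t̪ʼ/ (dental), /cʼ/ (palatal).
Gaps, from front to back: dental lacks plain (/t̪/); retroflex lacks ejective (/ʈʼ/); velar lacks ejective (/kʼ/).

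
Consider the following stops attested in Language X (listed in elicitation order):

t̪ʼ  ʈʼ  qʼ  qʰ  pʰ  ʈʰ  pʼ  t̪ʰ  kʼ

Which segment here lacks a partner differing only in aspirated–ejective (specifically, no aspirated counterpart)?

Bilabial: /pʰ/ ~ /pʼ/
Dental: /t̪ʰ/ ~ /t̪ʼ/
Retroflex: /ʈʰ/ ~ /ʈʼ/
Uvular: /qʰ/ ~ /qʼ/
Velar: only /kʼ/ (ejective); no aspirated partner.
So /kʼ/ is the unpaired segment.

/kʼ/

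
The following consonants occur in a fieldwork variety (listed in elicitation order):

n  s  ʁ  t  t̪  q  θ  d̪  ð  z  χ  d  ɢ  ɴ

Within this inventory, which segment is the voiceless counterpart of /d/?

/d/ is a voiced alveolar stop.
The voiceless counterpart is a voiceless alveolar stop — in this inventory, /t/.

/t/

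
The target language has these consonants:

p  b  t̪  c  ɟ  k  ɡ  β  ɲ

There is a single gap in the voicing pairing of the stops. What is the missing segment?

Voiceless: /p/ (bilabial), /t̪/ (dental), /c/ (palatal), /k/ (velar).
Voiced: /b/ (bilabial), /ɟ/ (palatal), /ɡ/ (velar).
The dental row has no voiced member, so the gap is the voiced dental stop /d̪/.

/d̪/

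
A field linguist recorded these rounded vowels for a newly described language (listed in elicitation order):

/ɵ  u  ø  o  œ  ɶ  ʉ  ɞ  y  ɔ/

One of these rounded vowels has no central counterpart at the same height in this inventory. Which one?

/ɶ/

High: /y/ ~ /ʉ/ ~ /u/
High-mid: /ø/ ~ /ɵ/ ~ /o/
Low-mid: /œ/ ~ /ɞ/ ~ /ɔ/
Low: only /ɶ/ (front); no central partner.
So /ɶ/ is the unpaired segment.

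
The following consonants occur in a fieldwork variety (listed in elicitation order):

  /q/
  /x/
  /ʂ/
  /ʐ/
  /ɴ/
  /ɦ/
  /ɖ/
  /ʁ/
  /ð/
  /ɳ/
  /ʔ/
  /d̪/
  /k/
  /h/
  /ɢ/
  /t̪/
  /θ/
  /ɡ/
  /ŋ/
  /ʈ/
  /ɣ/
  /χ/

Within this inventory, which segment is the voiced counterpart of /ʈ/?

/ʈ/ is a voiceless retroflex stop.
The voiced counterpart is a voiced retroflex stop — in this inventory, /ɖ/.

/ɖ/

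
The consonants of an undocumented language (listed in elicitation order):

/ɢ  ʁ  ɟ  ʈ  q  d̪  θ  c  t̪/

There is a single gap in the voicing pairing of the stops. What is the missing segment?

Voiceless: /t̪/ (dental), /ʈ/ (retroflex), /c/ (palatal), /q/ (uvular).
Voiced: /d̪/ (dental), /ɟ/ (palatal), /ɢ/ (uvular).
The retroflex row has no voiced member, so the gap is the voiced retroflex stop /ɖ/.

/ɖ/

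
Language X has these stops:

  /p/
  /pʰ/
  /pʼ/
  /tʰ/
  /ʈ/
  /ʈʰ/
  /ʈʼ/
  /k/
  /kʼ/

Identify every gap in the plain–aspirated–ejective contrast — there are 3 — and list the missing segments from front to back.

/t/, /tʼ/, /kʰ/

place of articulation  plain     aspirated  ejective
bilabial          p         pʰ        pʼ      
alveolar          —         tʰ        —       
retroflex         ʈ         ʈʰ        ʈʼ      
velar             k         —         kʼ      
Gaps, from front to back: alveolar lacks plain (/t/); alveolar lacks ejective (/tʼ/); velar lacks aspirated (/kʰ/).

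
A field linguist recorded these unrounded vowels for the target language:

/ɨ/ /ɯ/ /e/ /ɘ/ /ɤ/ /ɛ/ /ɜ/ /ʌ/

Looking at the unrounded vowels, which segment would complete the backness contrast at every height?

height            front     central   back    
high              —         ɨ         ɯ       
high-mid          e         ɘ         ɤ       
low-mid           ɛ         ɜ         ʌ       
The high row has no front member, so the gap is the high front unrounded vowel /i/.

/i/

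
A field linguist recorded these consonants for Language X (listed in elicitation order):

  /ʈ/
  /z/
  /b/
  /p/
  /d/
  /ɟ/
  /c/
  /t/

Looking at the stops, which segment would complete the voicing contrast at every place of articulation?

Voiceless: /p/ (bilabial), /t/ (alveolar), /ʈ/ (retroflex), /c/ (palatal).
Voiced: /b/ (bilabial), /d/ (alveolar), /ɟ/ (palatal).
The retroflex row has no voiced member, so the gap is the voiced retroflex stop /ɖ/.

/ɖ/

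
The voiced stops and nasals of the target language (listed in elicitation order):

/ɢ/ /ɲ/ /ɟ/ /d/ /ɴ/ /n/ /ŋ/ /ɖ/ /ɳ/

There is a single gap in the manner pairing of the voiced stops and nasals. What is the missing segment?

/ɡ/

place of articulation  oral stop  nasal   
alveolar          d         n       
retroflex         ɖ         ɳ       
palatal           ɟ         ɲ       
velar             —         ŋ       
uvular            ɢ         ɴ       
The velar row has no oral stop member, so the gap is the velar oral stop /ɡ/.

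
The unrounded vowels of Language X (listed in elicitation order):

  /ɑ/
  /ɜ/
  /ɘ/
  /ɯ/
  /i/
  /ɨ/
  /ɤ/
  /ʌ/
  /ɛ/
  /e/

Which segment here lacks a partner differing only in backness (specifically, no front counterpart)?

/ɑ/

High: /i/ ~ /ɨ/ ~ /ɯ/
High-mid: /e/ ~ /ɘ/ ~ /ɤ/
Low-mid: /ɛ/ ~ /ɜ/ ~ /ʌ/
Low: only /ɑ/ (back); no front partner.
So /ɑ/ is the unpaired segment.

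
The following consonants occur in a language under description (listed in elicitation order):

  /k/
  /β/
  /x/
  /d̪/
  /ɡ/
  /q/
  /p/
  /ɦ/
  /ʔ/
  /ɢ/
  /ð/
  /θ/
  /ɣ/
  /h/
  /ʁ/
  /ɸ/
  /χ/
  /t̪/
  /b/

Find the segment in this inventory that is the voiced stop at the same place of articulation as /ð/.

/ð/ is a voiced dental fricative.
The voiced stop at the same place is a voiced dental stop — in this inventory, /d̪/.

/d̪/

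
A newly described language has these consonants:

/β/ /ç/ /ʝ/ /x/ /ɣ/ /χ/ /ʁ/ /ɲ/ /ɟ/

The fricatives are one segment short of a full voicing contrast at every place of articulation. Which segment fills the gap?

bilabial: voiceless —, voiced /β/.
palatal: voiceless /ç/, voiced /ʝ/.
velar: voiceless /x/, voiced /ɣ/.
uvular: voiceless /χ/, voiced /ʁ/.
The bilabial row has no voiceless member, so the gap is the voiceless bilabial fricative /ɸ/.

/ɸ/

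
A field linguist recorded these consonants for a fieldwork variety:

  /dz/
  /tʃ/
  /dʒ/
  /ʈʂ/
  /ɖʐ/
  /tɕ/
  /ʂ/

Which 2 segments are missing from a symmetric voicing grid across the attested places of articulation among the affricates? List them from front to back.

Voiceless: /tʃ/ (postalveolar), /ʈʂ/ (retroflex), /tɕ/ (alveolo-palatal).
Voiced: /dz/ (alveolar), /dʒ/ (postalveolar), /ɖʐ/ (retroflex).
Gaps, from front to back: alveolar lacks voiceless (/ts/); alveolo-palatal lacks voiced (/dʑ/).

/ts/, /dʑ/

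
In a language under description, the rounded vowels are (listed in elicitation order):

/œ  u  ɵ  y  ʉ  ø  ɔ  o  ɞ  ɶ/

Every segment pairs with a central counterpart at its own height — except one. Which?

High: /y/ ~ /ʉ/ ~ /u/
High-mid: /ø/ ~ /ɵ/ ~ /o/
Low-mid: /œ/ ~ /ɞ/ ~ /ɔ/
Low: only /ɶ/ (front); no central partner.
So /ɶ/ is the unpaired segment.

/ɶ/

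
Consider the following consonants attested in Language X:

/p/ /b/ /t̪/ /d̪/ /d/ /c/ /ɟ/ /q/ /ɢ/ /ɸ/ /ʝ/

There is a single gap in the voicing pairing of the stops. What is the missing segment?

bilabial: voiceless /p/, voiced /b/.
dental: voiceless /t̪/, voiced /d̪/.
alveolar: voiceless —, voiced /d/.
palatal: voiceless /c/, voiced /ɟ/.
uvular: voiceless /q/, voiced /ɢ/.
The alveolar row has no voiceless member, so the gap is the voiceless alveolar stop /t/.

/t/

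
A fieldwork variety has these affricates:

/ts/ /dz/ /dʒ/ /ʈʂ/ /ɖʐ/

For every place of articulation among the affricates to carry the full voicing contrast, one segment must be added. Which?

Voiceless: /ts/ (alveolar), /ʈʂ/ (retroflex).
Voiced: /dz/ (alveolar), /dʒ/ (postalveolar), /ɖʐ/ (retroflex).
The postalveolar row has no voiceless member, so the gap is the voiceless postalveolar affricate /tʃ/.

/tʃ/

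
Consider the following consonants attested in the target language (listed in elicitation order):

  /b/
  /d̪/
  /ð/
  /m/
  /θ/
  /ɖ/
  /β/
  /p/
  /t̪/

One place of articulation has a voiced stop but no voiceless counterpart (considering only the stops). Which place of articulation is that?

retroflex

place of articulation  voiceless  voiced  
bilabial          p         b       
dental            t̪        d̪      
retroflex         —         ɖ       
Every place of articulation has a voiceless member except retroflex, where /ʈ/ would be expected.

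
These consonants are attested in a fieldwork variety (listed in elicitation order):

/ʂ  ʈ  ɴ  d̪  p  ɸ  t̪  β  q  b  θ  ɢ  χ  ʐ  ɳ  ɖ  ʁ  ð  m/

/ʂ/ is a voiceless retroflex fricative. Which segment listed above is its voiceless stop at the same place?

The voiceless stop at the same place is a voiceless retroflex stop — in this inventory, /ʈ/.

/ʈ/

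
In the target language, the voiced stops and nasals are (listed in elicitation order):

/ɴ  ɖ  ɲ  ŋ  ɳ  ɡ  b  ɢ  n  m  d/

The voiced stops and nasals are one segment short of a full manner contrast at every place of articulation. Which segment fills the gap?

place of articulation  oral stop  nasal   
bilabial          b         m       
alveolar          d         n       
retroflex         ɖ         ɳ       
palatal           —         ɲ       
velar             ɡ         ŋ       
uvular            ɢ         ɴ       
The palatal row has no oral stop member, so the gap is the palatal oral stop /ɟ/.

/ɟ/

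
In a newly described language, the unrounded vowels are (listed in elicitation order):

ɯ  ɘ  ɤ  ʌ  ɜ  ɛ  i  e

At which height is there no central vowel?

Front: /i/ (high), /e/ (high-mid), /ɛ/ (low-mid).
Central: /ɘ/ (high-mid), /ɜ/ (low-mid).
Back: /ɯ/ (high), /ɤ/ (high-mid), /ʌ/ (low-mid).
Every height has a central member except high, where /ɨ/ would be expected.

high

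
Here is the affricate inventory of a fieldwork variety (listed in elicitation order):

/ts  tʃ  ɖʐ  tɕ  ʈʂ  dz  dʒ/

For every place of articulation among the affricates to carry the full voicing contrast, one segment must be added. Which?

Voiceless: /ts/ (alveolar), /tʃ/ (postalveolar), /ʈʂ/ (retroflex), /tɕ/ (alveolo-palatal).
Voiced: /dz/ (alveolar), /dʒ/ (postalveolar), /ɖʐ/ (retroflex).
The alveolo-palatal row has no voiced member, so the gap is the voiced alveolo-palatal affricate /dʑ/.

/dʑ/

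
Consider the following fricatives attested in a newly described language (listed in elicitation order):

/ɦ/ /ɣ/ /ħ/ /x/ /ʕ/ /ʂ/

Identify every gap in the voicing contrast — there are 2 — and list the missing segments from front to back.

/ʐ/, /h/

place of articulation  voiceless  voiced  
retroflex         ʂ         —       
velar             x         ɣ       
pharyngeal        ħ         ʕ       
glottal           —         ɦ       
Gaps, from front to back: retroflex lacks voiced (/ʐ/); glottal lacks voiceless (/h/).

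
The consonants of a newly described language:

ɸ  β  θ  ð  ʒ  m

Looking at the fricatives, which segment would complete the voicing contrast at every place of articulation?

place of articulation  voiceless  voiced  
bilabial          ɸ         β       
dental            θ         ð       
postalveolar      —         ʒ       
The postalveolar row has no voiceless member, so the gap is the voiceless postalveolar fricative /ʃ/.

/ʃ/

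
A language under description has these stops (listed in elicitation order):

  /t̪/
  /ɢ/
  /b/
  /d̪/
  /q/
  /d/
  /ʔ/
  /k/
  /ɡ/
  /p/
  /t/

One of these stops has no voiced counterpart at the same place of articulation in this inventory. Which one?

Bilabial: /p/ ~ /b/
Dental: /t̪/ ~ /d̪/
Alveolar: /t/ ~ /d/
Velar: /k/ ~ /ɡ/
Uvular: /q/ ~ /ɢ/
Glottal: only /ʔ/ (voiceless); no voiced partner.
So /ʔ/ is the unpaired segment.

/ʔ/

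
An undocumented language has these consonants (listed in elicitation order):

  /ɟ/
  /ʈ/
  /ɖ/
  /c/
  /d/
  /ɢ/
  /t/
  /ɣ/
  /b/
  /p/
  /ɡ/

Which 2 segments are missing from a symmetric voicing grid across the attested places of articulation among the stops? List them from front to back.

/k/, /q/

place of articulation  voiceless  voiced  
bilabial          p         b       
alveolar          t         d       
retroflex         ʈ         ɖ       
palatal           c         ɟ       
velar             —         ɡ       
uvular            —         ɢ       
Gaps, from front to back: velar lacks voiceless (/k/); uvular lacks voiceless (/q/).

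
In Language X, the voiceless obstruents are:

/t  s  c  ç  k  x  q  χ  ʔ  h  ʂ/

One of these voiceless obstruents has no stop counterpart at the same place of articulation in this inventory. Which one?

Alveolar: /t/ ~ /s/
Palatal: /c/ ~ /ç/
Velar: /k/ ~ /x/
Uvular: /q/ ~ /χ/
Glottal: /ʔ/ ~ /h/
Retroflex: only /ʂ/ (fricative); no stop partner.
So /ʂ/ is the unpaired segment.

/ʂ/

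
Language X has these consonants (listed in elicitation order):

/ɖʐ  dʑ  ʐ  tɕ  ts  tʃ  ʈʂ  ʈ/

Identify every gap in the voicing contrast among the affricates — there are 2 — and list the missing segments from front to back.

/dz/, /dʒ/

place of articulation  voiceless  voiced  
alveolar          ts        —       
postalveolar      tʃ        —       
retroflex         ʈʂ        ɖʐ      
alveolo-palatal   tɕ        dʑ      
Gaps, from front to back: alveolar lacks voiced (/dz/); postalveolar lacks voiced (/dʒ/).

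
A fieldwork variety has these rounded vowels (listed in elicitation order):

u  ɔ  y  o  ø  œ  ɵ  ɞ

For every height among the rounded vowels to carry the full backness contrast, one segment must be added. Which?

/ʉ/

height            front     central   back    
high              y         —         u       
high-mid          ø         ɵ         o       
low-mid           œ         ɞ         ɔ       
The high row has no central member, so the gap is the high central rounded vowel /ʉ/.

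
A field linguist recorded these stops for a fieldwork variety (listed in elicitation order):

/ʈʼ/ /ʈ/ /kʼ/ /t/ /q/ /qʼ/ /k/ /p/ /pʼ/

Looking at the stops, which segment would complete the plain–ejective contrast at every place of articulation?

/tʼ/

Plain: /p/ (bilabial), /t/ (alveolar), /ʈ/ (retroflex), /k/ (velar), /q/ (uvular).
Ejective: /pʼ/ (bilabial), /ʈʼ/ (retroflex), /kʼ/ (velar), /qʼ/ (uvular).
The alveolar row has no ejective member, so the gap is the ejective alveolar stop /tʼ/.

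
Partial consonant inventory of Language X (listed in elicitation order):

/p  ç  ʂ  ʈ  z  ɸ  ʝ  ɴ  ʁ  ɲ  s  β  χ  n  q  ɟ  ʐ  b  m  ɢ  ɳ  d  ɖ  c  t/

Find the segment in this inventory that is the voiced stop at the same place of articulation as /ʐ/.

/ʐ/ is a voiced retroflex fricative.
The voiced stop at the same place is a voiced retroflex stop — in this inventory, /ɖ/.

/ɖ/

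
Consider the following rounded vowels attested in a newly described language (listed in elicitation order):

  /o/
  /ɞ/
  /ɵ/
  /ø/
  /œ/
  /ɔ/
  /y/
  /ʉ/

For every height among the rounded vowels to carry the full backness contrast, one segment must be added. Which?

/u/

Front: /y/ (high), /ø/ (high-mid), /œ/ (low-mid).
Central: /ʉ/ (high), /ɵ/ (high-mid), /ɞ/ (low-mid).
Back: /o/ (high-mid), /ɔ/ (low-mid).
The high row has no back member, so the gap is the high back rounded vowel /u/.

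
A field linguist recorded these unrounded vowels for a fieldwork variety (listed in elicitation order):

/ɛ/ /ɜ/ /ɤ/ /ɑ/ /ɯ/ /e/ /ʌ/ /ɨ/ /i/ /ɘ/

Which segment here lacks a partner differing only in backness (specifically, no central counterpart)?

/ɑ/

High: /i/ ~ /ɨ/ ~ /ɯ/
High-mid: /e/ ~ /ɘ/ ~ /ɤ/
Low-mid: /ɛ/ ~ /ɜ/ ~ /ʌ/
Low: only /ɑ/ (back); no central partner.
So /ɑ/ is the unpaired segment.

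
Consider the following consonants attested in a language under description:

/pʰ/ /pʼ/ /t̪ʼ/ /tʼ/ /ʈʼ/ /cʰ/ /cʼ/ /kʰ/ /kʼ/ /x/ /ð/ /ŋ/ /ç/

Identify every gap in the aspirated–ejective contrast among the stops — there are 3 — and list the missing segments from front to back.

bilabial: aspirated /pʰ/, ejective /pʼ/.
dental: aspirated —, ejective /t̪ʼ/.
alveolar: aspirated —, ejective /tʼ/.
retroflex: aspirated —, ejective /ʈʼ/.
palatal: aspirated /cʰ/, ejective /cʼ/.
velar: aspirated /kʰ/, ejective /kʼ/.
Gaps, from front to back: dental lacks aspirated (/t̪ʰ/); alveolar lacks aspirated (/tʰ/); retroflex lacks aspirated (/ʈʰ/).

/t̪ʰ/, /tʰ/, /ʈʰ/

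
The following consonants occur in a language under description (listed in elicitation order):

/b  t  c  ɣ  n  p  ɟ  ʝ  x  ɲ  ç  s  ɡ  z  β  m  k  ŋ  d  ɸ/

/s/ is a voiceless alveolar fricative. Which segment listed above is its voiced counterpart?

The voiced counterpart is a voiced alveolar fricative — in this inventory, /z/.

/z/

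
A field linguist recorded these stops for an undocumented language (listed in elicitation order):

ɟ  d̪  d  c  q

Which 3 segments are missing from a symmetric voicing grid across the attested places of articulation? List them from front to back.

/t̪/, /t/, /ɢ/

place of articulation  voiceless  voiced  
dental            —         d̪      
alveolar          —         d       
palatal           c         ɟ       
uvular            q         —       
Gaps, from front to back: dental lacks voiceless (/t̪/); alveolar lacks voiceless (/t/); uvular lacks voiced (/ɢ/).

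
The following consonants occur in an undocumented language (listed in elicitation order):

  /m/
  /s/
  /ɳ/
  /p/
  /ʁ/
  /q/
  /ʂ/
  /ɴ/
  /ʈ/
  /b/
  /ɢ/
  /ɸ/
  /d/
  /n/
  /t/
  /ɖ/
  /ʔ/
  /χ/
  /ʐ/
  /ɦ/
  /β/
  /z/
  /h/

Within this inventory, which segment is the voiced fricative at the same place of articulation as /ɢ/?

/ʁ/

/ɢ/ is a voiced uvular stop.
The voiced fricative at the same place is a voiced uvular fricative — in this inventory, /ʁ/.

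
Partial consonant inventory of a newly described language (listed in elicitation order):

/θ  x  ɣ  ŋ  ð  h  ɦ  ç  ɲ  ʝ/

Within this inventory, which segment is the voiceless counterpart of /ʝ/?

/ʝ/ is a voiced palatal fricative.
The voiceless counterpart is a voiceless palatal fricative — in this inventory, /ç/.

/ç/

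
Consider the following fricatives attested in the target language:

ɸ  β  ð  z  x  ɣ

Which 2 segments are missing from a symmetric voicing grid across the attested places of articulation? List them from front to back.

/θ/, /s/

place of articulation  voiceless  voiced  
bilabial          ɸ         β       
dental            —         ð       
alveolar          —         z       
velar             x         ɣ       
Gaps, from front to back: dental lacks voiceless (/θ/); alveolar lacks voiceless (/s/).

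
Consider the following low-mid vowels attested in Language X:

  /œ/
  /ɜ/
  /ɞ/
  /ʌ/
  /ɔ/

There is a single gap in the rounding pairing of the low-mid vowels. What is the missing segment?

/ɛ/

backness          unrounded  rounded 
front             —         œ       
central           ɜ         ɞ       
back              ʌ         ɔ       
The front row has no unrounded member, so the gap is the front unrounded vowel /ɛ/.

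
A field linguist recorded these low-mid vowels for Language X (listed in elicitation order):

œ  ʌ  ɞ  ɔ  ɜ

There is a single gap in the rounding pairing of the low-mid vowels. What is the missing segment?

Unrounded: /ɜ/ (central), /ʌ/ (back).
Rounded: /œ/ (front), /ɞ/ (central), /ɔ/ (back).
The front row has no unrounded member, so the gap is the front unrounded vowel /ɛ/.

/ɛ/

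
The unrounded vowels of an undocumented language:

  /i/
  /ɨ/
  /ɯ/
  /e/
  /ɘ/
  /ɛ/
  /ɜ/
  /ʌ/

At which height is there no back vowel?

height            front     central   back    
high              i         ɨ         ɯ       
high-mid          e         ɘ         —       
low-mid           ɛ         ɜ         ʌ       
Every height has a back member except high-mid, where /ɤ/ would be expected.

high-mid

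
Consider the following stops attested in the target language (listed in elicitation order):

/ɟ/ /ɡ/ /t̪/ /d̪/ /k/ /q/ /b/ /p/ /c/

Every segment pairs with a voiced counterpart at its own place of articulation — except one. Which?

/q/

Bilabial: /p/ ~ /b/
Dental: /t̪/ ~ /d̪/
Palatal: /c/ ~ /ɟ/
Velar: /k/ ~ /ɡ/
Uvular: only /q/ (voiceless); no voiced partner.
So /q/ is the unpaired segment.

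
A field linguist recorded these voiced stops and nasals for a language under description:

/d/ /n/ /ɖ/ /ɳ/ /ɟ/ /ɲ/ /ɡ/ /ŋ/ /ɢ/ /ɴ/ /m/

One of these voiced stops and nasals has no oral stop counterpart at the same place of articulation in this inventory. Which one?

Alveolar: /d/ ~ /n/
Retroflex: /ɖ/ ~ /ɳ/
Palatal: /ɟ/ ~ /ɲ/
Velar: /ɡ/ ~ /ŋ/
Uvular: /ɢ/ ~ /ɴ/
Bilabial: only /m/ (nasal); no oral stop partner.
So /m/ is the unpaired segment.

/m/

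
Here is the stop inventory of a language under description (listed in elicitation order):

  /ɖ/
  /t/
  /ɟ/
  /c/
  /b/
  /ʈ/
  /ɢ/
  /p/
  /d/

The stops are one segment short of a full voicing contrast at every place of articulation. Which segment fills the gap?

/q/

Voiceless: /p/ (bilabial), /t/ (alveolar), /ʈ/ (retroflex), /c/ (palatal).
Voiced: /b/ (bilabial), /d/ (alveolar), /ɖ/ (retroflex), /ɟ/ (palatal), /ɢ/ (uvular).
The uvular row has no voiceless member, so the gap is the voiceless uvular stop /q/.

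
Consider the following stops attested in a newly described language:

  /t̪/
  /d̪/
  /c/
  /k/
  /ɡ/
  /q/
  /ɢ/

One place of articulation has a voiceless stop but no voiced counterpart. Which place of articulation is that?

place of articulation  voiceless  voiced  
dental            t̪        d̪      
palatal           c         —       
velar             k         ɡ       
uvular            q         ɢ       
Every place of articulation has a voiced member except palatal, where /ɟ/ would be expected.

palatal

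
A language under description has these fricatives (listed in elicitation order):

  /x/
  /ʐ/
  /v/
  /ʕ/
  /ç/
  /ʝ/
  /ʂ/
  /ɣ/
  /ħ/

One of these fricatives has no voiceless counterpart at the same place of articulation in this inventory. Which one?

Retroflex: /ʂ/ ~ /ʐ/
Palatal: /ç/ ~ /ʝ/
Velar: /x/ ~ /ɣ/
Pharyngeal: /ħ/ ~ /ʕ/
Labiodental: only /v/ (voiced); no voiceless partner.
So /v/ is the unpaired segment.

/v/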